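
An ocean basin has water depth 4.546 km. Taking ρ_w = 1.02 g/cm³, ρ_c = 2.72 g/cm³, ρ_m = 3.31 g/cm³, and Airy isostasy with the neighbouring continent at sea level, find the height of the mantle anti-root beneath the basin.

13.1 km

By Archimedes' principle applied to the lithosphere: replacing crust with seawater at the top is compensated by replacing crust with mantle at the base: d (ρ_c − ρ_w) = a (ρ_m − ρ_c).
a = d (ρ_c − ρ_w)/(ρ_m − ρ_c) = 4.546 km × 1.7/0.59 = 13.1 km.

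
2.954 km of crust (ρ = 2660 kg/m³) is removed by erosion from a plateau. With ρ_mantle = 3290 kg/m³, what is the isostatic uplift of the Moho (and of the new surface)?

Unloading: uplift u = e ρ_c/ρ_m = 2.954 km × 2660/3290 = 2.39 km.

2.39 km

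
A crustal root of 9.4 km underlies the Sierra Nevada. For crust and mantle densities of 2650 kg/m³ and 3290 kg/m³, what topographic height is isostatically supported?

2.27 km

Equating mass per unit area of the two columns: ρ_c h = (ρ_m − ρ_c) r.
h = r (ρ_m − ρ_c) / ρ_c = 9.4 km × (3290 − 2650) / 2650 = 2.27 km.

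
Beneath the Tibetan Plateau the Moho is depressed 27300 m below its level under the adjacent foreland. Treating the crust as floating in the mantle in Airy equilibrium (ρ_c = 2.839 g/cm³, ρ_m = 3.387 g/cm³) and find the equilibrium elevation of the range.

5270 m

Isostatic balance requires: ρ_c h = (ρ_m − ρ_c) r.
h = r (ρ_m − ρ_c) / ρ_c = 27300 m × (3.387 − 2.839) / 2.839 = 5270 m.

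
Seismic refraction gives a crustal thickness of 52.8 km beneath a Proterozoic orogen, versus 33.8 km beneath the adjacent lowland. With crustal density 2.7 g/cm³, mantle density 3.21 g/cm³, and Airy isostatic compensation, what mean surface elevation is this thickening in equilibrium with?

Excess crust Δ = 52.8 km − 33.8 km = 19 km, split between elevation h and root r with h + r = Δ.
Airy balance ρ_c h = (ρ_m − ρ_c) r gives r = h ρ_c/(ρ_m − ρ_c), so h (1 + ρ_c/(ρ_m − ρ_c)) = Δ, i.e. h = Δ (ρ_m − ρ_c)/ρ_m.
h = 19 km × 0.51/3.21 = 3.02 km.

3.02 km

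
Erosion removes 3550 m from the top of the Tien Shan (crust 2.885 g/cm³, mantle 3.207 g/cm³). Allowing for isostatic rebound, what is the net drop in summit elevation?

Rebound u = e ρ_c/ρ_m = 3550 m × 2.885/3.207 = 3194 m.
Net surface drop = e − u = 3550 m − 3194 m = e (ρ_m − ρ_c)/ρ_m = 356 m.

356 m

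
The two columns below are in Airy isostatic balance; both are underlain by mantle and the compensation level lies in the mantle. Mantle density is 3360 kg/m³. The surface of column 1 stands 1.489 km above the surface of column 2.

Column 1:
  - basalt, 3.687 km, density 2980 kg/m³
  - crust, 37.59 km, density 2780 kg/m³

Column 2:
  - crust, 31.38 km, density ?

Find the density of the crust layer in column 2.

Take the compensation level at the base of the deeper column (depth z_c below the surface of column 1) and equate Σ ρ_i t_i down to z_c; mantle fills any gap and the z_c terms cancel.
Column 1: 3.687×2980 + 37.59×2780 + (z_c − 41.277)×3360
Column 2: 1.489×0 + 31.38×ρ + (z_c − 1.489 − 31.38)×3360
The z_c×3360 term appears on both sides and cancels. Collect the known terms of each column as K = Σ(ρt)_known − 3360 × (depth of known layers): K_1 = 115487.46 − 3360×41.277 = −23203.26; K_2 = 0 − 3360×(1.489 + 31.38) = −110439.84.
Balance: K_1 = K_2 + 31.38×ρ, so ρ = (K_1 − K_2)/31.38 = 87236.6/31.38 = 2780 kg/m³.

2780 kg/m³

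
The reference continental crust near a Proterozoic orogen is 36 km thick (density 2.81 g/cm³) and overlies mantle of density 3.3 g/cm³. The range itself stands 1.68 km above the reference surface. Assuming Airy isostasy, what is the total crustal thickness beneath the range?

Root depth r = h ρ_c / (ρ_m − ρ_c) = 1.68 km × 2.81 / 0.49 = 9.634 km.
Total thickness = T + h + r = 36 km + 1.68 km + 9.634 km = 47.3 km.

47.3 km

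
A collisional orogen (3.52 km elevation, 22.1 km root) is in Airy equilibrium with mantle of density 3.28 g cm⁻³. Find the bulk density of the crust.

ρ_c h = (ρ_m − ρ_c) r → ρ_c (h + r) = ρ_m r → ρ_c = ρ_m r / (h + r).
ρ_c = 3.28 × 22.1 km / (3.52 km + 22.1 km) = 2.83 g cm⁻³.

2.83 g cm⁻³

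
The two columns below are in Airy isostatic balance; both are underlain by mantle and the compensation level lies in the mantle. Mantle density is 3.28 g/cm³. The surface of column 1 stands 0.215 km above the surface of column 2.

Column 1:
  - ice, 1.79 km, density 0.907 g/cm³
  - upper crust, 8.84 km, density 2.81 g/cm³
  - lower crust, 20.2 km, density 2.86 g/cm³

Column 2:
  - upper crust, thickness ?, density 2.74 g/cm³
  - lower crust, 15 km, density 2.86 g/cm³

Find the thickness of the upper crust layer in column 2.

Take the compensation level at the base of the deeper column (depth z_c below the surface of column 1) and equate Σ ρ_i t_i down to z_c; mantle fills any gap and the z_c terms cancel.
Column 1: 1.79×0.907 + 8.84×2.81 + 20.2×2.86 + (z_c − 30.83)×3.28
Column 2: 0.215×0 + x×2.74 + 15×2.86 + (z_c − 0.215 − 15 − x)×3.28
The z_c×3.28 term appears on both sides and cancels. Collect the known terms of each column as K = Σ(ρt)_known − 3.28 × (depth of known layers): K_1 = 84.23593 − 3.28×30.83 = −16.88647; K_2 = 42.9 − 3.28×(0.215 + 15) = −7.0052.
Balance: K_1 = K_2 − x×(3.28 − 2.74), so x = (K_2 − K_1)/(3.28 − 2.74) = 9.88127/0.54 = 18.3 km.

18.3 km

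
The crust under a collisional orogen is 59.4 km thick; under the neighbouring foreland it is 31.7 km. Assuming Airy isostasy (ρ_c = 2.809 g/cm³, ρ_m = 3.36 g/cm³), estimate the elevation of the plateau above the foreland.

Excess crust Δ = 59.4 km − 31.7 km = 27.7 km, split between elevation h and root r with h + r = Δ.
Airy balance ρ_c h = (ρ_m − ρ_c) r gives r = h ρ_c/(ρ_m − ρ_c), so h (1 + ρ_c/(ρ_m − ρ_c)) = Δ, i.e. h = Δ (ρ_m − ρ_c)/ρ_m.
h = 27.7 km × 0.551/3.36 = 4.54 km.

4.54 km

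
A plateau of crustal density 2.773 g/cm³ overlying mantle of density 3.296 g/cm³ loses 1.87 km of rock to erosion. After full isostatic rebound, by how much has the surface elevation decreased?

0.297 km

Rebound u = e ρ_c/ρ_m = 1.87 km × 2.773/3.296 = 1.573 km.
Net surface drop = e − u = 1.87 km − 1.573 km = e (ρ_m − ρ_c)/ρ_m = 0.297 km.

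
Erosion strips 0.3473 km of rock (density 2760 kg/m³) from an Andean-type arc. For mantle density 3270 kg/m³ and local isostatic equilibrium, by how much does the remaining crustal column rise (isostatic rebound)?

Unloading: uplift u = e ρ_c/ρ_m = 0.3473 km × 2760/3270 = 0.293 km.

0.293 km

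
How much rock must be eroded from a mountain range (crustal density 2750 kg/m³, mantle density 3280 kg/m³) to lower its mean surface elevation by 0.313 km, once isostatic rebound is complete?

1.94 km

Net drop Δ = e − u = e − e ρ_c/ρ_m = e (ρ_m − ρ_c)/ρ_m.
e = Δ ρ_m/(ρ_m − ρ_c) = 0.313 km × 3280/530 = 1.94 km.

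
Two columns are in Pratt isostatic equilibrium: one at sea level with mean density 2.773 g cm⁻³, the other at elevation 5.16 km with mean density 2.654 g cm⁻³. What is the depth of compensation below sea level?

115 km

ρ_ref D = ρ (D + h) → D (ρ_ref − ρ) = ρ h.
D = ρ h/(ρ_ref − ρ) = 2.654 × 5.16 km/(2.773 − 2.654) = 115 km.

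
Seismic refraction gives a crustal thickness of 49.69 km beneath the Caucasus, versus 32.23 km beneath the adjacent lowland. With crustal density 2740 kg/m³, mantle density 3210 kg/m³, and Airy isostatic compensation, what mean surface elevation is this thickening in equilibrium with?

2.56 km

Excess crust Δ = 49.69 km − 32.23 km = 17.46 km, split between elevation h and root r with h + r = Δ.
Airy balance ρ_c h = (ρ_m − ρ_c) r gives r = h ρ_c/(ρ_m − ρ_c), so h (1 + ρ_c/(ρ_m − ρ_c)) = Δ, i.e. h = Δ (ρ_m − ρ_c)/ρ_m.
h = 17.46 km × 470/3210 = 2.56 km.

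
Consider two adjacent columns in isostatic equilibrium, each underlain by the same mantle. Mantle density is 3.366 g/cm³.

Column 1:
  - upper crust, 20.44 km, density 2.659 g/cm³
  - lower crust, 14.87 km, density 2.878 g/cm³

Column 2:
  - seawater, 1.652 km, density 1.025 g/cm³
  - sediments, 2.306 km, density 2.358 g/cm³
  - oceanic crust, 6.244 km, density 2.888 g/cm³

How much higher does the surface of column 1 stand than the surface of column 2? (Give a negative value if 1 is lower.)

3.72 km

For any compensation level in the mantle, the mantle terms cancel and isostasy reduces to e = (Σt_1 − Σt_2) − (Σ(ρt)_1 − Σ(ρt)_2) / ρ_m.
Σt_1 = 35.31 km; Σt_2 = 10.202 km; Σ(ρt)_1 = 97.14582; Σ(ρt)_2 = 25.16352 (in km·g/cm³).
e = (35.31 − 10.202) − (97.14582 − 25.16352) / 3.366 = 3.72 km.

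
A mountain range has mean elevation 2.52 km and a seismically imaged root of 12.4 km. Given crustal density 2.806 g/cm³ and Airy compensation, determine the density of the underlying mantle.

3.38 g/cm³

Airy balance: ρ_c h = (ρ_m − ρ_c) r → ρ_m = ρ_c (1 + h/r).
ρ_m = 2.806 × (1 + 2.52 km/12.4 km) = 3.38 g/cm³.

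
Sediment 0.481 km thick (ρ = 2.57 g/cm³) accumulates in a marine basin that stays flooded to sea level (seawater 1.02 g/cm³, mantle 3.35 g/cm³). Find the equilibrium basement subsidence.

0.32 km

Submarine loading: the sediment displaces seawater, and the subsidence is in turn flooded, so s (ρ_m − ρ_w) = t (ρ_sed − ρ_w).
s = 0.481 km × (2.57 − 1.02) / (3.35 − 1.02) = 0.32 km.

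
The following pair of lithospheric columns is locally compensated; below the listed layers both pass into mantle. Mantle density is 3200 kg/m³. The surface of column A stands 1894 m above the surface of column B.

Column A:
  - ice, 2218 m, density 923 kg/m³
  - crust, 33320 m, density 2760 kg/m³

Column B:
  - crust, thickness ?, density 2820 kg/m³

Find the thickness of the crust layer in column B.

Take the compensation level at the base of the deeper column (depth z_c below the surface of column A) and equate Σ ρ_i t_i down to z_c; mantle fills any gap and the z_c terms cancel.
Column A: 2218×923 + 33320×2760 + (z_c − 35538)×3200
Column B: 1894×0 + x×2820 + (z_c − 1894 − 0 − x)×3200
The z_c×3200 term appears on both sides and cancels. Collect the known terms of each column as K = Σ(ρt)_known − 3200 × (depth of known layers): K_A = 94010414 − 3200×35538 = −19711186; K_B = 0 − 3200×(1894 + 0) = −6060800.
Balance: K_A = K_B − x×(3200 − 2820), so x = (K_B − K_A)/(3200 − 2820) = 13650400/380 = 35900 m.

35900 m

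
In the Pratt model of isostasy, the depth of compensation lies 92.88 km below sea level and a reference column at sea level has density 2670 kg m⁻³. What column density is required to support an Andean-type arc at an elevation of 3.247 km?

2580 kg m⁻³

Pratt balance: ρ_ref D = ρ (D + h).
ρ = ρ_ref D/(D + h) = 2670 × 92.88 km/(92.88 km + 3.247 km) = 2580 kg m⁻³.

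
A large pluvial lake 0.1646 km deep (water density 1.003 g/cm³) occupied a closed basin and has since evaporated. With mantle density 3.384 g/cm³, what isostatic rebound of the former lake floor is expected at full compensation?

0.0488 km

u = d ρ_w/ρ_m = 0.1646 km × 1.003/3.384 = 0.0488 km.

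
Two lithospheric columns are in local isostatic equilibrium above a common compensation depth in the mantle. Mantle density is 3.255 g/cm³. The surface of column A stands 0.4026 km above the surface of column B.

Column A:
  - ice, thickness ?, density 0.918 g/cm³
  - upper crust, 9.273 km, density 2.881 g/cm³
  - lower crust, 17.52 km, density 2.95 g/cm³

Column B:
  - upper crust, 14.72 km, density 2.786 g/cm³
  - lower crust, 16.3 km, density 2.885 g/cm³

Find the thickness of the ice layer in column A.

2.32 km

Take the compensation level at the base of the deeper column (depth z_c below the surface of column A) and equate Σ ρ_i t_i down to z_c; mantle fills any gap and the z_c terms cancel.
Column A: x×0.918 + 9.273×2.881 + 17.52×2.95 + (z_c − 26.793 − x)×3.255
Column B: 0.4026×0 + 14.72×2.786 + 16.3×2.885 + (z_c − 0.4026 − 31.02)×3.255
The z_c×3.255 term appears on both sides and cancels. Collect the known terms of each column as K = Σ(ρt)_known − 3.255 × (depth of known layers): K_A = 78.399513 − 3.255×26.793 = −8.811702; K_B = 88.03542 − 3.255×(0.4026 + 31.02) = −14.245143.
Balance: K_A − x×(3.255 − 0.918) = K_B, so x = (K_A − K_B)/(3.255 − 0.918) = 5.43344/2.337 = 2.32 km.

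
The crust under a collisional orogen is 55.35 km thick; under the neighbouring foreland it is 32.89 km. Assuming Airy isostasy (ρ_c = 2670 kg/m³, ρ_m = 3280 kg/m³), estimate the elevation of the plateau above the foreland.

Excess crust Δ = 55.35 km − 32.89 km = 22.46 km, split between elevation h and root r with h + r = Δ.
Airy balance ρ_c h = (ρ_m − ρ_c) r gives r = h ρ_c/(ρ_m − ρ_c), so h (1 + ρ_c/(ρ_m − ρ_c)) = Δ, i.e. h = Δ (ρ_m − ρ_c)/ρ_m.
h = 22.46 km × 610/3280 = 4.18 km.

4.18 km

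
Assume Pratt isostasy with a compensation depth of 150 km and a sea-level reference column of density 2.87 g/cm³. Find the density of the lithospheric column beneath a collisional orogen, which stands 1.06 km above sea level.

Pratt balance: ρ_ref D = ρ (D + h).
ρ = ρ_ref D/(D + h) = 2.87 × 150 km/(150 km + 1.06 km) = 2.85 g/cm³.

2.85 g/cm³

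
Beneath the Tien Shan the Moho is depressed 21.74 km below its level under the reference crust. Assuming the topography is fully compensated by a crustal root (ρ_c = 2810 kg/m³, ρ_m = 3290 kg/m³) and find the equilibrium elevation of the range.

Isostatic balance requires: ρ_c h = (ρ_m − ρ_c) r.
h = r (ρ_m − ρ_c) / ρ_c = 21.74 km × (3290 − 2810) / 2810 = 3.71 km.

3.71 km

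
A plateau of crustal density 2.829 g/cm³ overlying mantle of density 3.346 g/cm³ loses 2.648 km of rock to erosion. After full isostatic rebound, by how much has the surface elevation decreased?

Rebound u = e ρ_c/ρ_m = 2.648 km × 2.829/3.346 = 2.239 km.
Net surface drop = e − u = 2.648 km − 2.239 km = e (ρ_m − ρ_c)/ρ_m = 0.409 km.

0.409 km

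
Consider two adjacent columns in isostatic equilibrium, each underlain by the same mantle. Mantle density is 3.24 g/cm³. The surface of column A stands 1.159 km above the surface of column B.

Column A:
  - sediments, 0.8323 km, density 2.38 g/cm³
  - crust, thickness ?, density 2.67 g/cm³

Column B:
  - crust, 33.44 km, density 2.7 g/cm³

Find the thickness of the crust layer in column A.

37 km

Take the compensation level at the base of the deeper column (depth z_c below the surface of column A) and equate Σ ρ_i t_i down to z_c; mantle fills any gap and the z_c terms cancel.
Column A: 0.8323×2.38 + x×2.67 + (z_c − 0.8323 − x)×3.24
Column B: 1.159×0 + 33.44×2.7 + (z_c − 1.159 − 33.44)×3.24
The z_c×3.24 term appears on both sides and cancels. Collect the known terms of each column as K = Σ(ρt)_known − 3.24 × (depth of known layers): K_A = 1.980874 − 3.24×0.8323 = −0.715778; K_B = 90.288 − 3.24×(1.159 + 33.44) = −21.81276.
Balance: K_A − x×(3.24 − 2.67) = K_B, so x = (K_A − K_B)/(3.24 − 2.67) = 21.097/0.57 = 37 km.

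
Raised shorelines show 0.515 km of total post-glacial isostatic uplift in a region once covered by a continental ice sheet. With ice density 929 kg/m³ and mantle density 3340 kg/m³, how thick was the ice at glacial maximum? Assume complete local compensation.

u = t ρ_ice/ρ_m → t = u ρ_m/ρ_ice = 0.515 km × 3340/929 = 1.85 km.

1.85 km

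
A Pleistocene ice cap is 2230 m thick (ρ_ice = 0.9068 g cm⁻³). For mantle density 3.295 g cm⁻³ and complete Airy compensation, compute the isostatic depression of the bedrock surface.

614 m

Equating mass per unit area of the two columns: the ice load ρ_ice t is balanced by mantle displaced below, ρ_m s.
s = t ρ_ice / ρ_m = 2230 m × 0.9068/3.295 = 614 m.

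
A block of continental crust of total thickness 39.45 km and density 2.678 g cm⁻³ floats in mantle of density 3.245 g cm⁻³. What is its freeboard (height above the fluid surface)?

6.89 km

Floating equilibrium: submerged depth d = t ρ_obj/ρ_fluid = 39.45 km × 2.678/3.245 = 32.56 km.
Freeboard = t − d = 39.45 km − 32.56 km = 6.89 km.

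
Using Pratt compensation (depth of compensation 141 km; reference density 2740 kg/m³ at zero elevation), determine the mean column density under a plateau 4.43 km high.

Pratt balance: ρ_ref D = ρ (D + h).
ρ = ρ_ref D/(D + h) = 2740 × 141 km/(141 km + 4.43 km) = 2660 kg/m³.

2660 kg/m³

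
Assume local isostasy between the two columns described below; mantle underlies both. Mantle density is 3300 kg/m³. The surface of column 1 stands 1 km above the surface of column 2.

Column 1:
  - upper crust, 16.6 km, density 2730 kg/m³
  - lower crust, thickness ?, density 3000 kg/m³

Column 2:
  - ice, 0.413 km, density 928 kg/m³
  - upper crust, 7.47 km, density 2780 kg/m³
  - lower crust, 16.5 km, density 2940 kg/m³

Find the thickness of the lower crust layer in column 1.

Take the compensation level at the base of the deeper column (depth z_c below the surface of column 1) and equate Σ ρ_i t_i down to z_c; mantle fills any gap and the z_c terms cancel.
Column 1: 16.6×2730 + x×3000 + (z_c − 16.6 − x)×3300
Column 2: 1×0 + 0.413×928 + 7.47×2780 + 16.5×2940 + (z_c − 1 − 24.383)×3300
The z_c×3300 term appears on both sides and cancels. Collect the known terms of each column as K = Σ(ρt)_known − 3300 × (depth of known layers): K_1 = 45318 − 3300×16.6 = −9462; K_2 = 69659.864 − 3300×(1 + 24.383) = −14104.036.
Balance: K_1 − x×(3300 − 3000) = K_2, so x = (K_1 − K_2)/(3300 − 3000) = 4642.04/300 = 15.5 km.

15.5 km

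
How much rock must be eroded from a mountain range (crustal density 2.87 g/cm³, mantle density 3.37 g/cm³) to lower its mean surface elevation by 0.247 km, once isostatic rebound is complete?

1.66 km

Net drop Δ = e − u = e − e ρ_c/ρ_m = e (ρ_m − ρ_c)/ρ_m.
e = Δ ρ_m/(ρ_m − ρ_c) = 0.247 km × 3.37/0.5 = 1.66 km.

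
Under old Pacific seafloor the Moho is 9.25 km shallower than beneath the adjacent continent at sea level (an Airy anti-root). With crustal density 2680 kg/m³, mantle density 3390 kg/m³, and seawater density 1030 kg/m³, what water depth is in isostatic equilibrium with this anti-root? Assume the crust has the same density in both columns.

Replacing a thickness d of crust by seawater at the top must be balanced by replacing crust with mantle at the base: d (ρ_c − ρ_w) = a (ρ_m − ρ_c).
d = a (ρ_m − ρ_c)/(ρ_c − ρ_w) = 9.25 km × 710/1650 = 3.98 km.

3.98 km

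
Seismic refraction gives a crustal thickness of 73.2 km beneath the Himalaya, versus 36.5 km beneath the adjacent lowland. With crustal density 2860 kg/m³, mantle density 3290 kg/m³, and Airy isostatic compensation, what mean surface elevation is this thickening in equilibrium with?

Excess crust Δ = 73.2 km − 36.5 km = 36.7 km, split between elevation h and root r with h + r = Δ.
Airy balance ρ_c h = (ρ_m − ρ_c) r gives r = h ρ_c/(ρ_m − ρ_c), so h (1 + ρ_c/(ρ_m − ρ_c)) = Δ, i.e. h = Δ (ρ_m − ρ_c)/ρ_m.
h = 36.7 km × 430/3290 = 4.8 km.

4.8 km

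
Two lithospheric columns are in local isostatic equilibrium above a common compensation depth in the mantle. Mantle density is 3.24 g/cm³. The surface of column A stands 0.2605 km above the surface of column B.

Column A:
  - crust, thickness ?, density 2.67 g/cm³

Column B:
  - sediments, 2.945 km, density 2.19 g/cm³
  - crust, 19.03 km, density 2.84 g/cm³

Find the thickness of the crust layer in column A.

20.3 km

Take the compensation level at the base of the deeper column (depth z_c below the surface of column A) and equate Σ ρ_i t_i down to z_c; mantle fills any gap and the z_c terms cancel.
Column A: x×2.67 + (z_c − 0 − x)×3.24
Column B: 0.2605×0 + 2.945×2.19 + 19.03×2.84 + (z_c − 0.2605 − 21.975)×3.24
The z_c×3.24 term appears on both sides and cancels. Collect the known terms of each column as K = Σ(ρt)_known − 3.24 × (depth of known layers): K_A = 0 − 3.24×0 = 0; K_B = 60.49475 − 3.24×(0.2605 + 21.975) = −11.54827.
Balance: K_A − x×(3.24 − 2.67) = K_B, so x = (K_A − K_B)/(3.24 − 2.67) = 11.5483/0.57 = 20.3 km.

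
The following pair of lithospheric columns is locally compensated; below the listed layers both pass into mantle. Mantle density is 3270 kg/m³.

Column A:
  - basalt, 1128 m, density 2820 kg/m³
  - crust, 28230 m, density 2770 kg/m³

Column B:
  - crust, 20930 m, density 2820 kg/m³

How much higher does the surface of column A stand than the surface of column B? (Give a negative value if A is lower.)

1590 m

For any compensation level in the mantle, the mantle terms cancel and isostasy reduces to e = (Σt_A − Σt_B) − (Σ(ρt)_A − Σ(ρt)_B) / ρ_m.
Σt_A = 29358 m; Σt_B = 20930 m; Σ(ρt)_A = 81378060; Σ(ρt)_B = 59022600 (in m·kg/m³).
e = (29358 − 20930) − (81378060 − 59022600) / 3270 = 1590 m.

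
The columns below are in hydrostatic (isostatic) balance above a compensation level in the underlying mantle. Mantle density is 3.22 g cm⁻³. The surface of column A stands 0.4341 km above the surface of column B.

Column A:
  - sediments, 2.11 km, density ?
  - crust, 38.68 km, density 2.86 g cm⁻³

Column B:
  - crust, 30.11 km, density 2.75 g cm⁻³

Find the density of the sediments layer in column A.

2.45 g cm⁻³

Take the compensation level at the base of the deeper column (depth z_c below the surface of column A) and equate Σ ρ_i t_i down to z_c; mantle fills any gap and the z_c terms cancel.
Column A: 2.11×ρ + 38.68×2.86 + (z_c − 40.79)×3.22
Column B: 0.4341×0 + 30.11×2.75 + (z_c − 0.4341 − 30.11)×3.22
The z_c×3.22 term appears on both sides and cancels. Collect the known terms of each column as K = Σ(ρt)_known − 3.22 × (depth of known layers): K_A = 110.6248 − 3.22×40.79 = −20.719; K_B = 82.8025 − 3.22×(0.4341 + 30.11) = −15.549502.
Balance: K_A + 2.11×ρ = K_B, so ρ = (K_B − K_A)/2.11 = 5.1695/2.11 = 2.45 g cm⁻³.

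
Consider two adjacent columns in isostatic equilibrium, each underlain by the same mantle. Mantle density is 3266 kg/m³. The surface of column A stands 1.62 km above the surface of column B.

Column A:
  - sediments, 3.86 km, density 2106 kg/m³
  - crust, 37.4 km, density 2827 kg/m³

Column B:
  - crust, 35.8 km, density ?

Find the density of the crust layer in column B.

Take the compensation level at the base of the deeper column (depth z_c below the surface of column A) and equate Σ ρ_i t_i down to z_c; mantle fills any gap and the z_c terms cancel.
Column A: 3.86×2106 + 37.4×2827 + (z_c − 41.26)×3266
Column B: 1.62×0 + 35.8×ρ + (z_c − 1.62 − 35.8)×3266
The z_c×3266 term appears on both sides and cancels. Collect the known terms of each column as K = Σ(ρt)_known − 3266 × (depth of known layers): K_A = 113858.96 − 3266×41.26 = −20896.2; K_B = 0 − 3266×(1.62 + 35.8) = −122213.72.
Balance: K_A = K_B + 35.8×ρ, so ρ = (K_A − K_B)/35.8 = 101318/35.8 = 2830 kg/m³.

2830 kg/m³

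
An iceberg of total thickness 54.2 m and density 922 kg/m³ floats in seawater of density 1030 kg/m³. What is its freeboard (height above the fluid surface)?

Floating equilibrium: submerged depth d = t ρ_obj/ρ_fluid = 54.2 m × 922/1030 = 48.52 m.
Freeboard = t − d = 54.2 m − 48.52 m = 5.68 m.

5.68 m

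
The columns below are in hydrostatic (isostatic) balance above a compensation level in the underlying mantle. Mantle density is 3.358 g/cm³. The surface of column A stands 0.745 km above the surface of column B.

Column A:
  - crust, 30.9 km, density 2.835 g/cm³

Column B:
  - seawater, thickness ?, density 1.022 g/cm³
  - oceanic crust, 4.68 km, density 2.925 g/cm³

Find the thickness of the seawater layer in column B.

Take the compensation level at the base of the deeper column (depth z_c below the surface of column A) and equate Σ ρ_i t_i down to z_c; mantle fills any gap and the z_c terms cancel.
Column A: 30.9×2.835 + (z_c − 30.9)×3.358
Column B: 0.745×0 + x×1.022 + 4.68×2.925 + (z_c − 0.745 − 4.68 − x)×3.358
The z_c×3.358 term appears on both sides and cancels. Collect the known terms of each column as K = Σ(ρt)_known − 3.358 × (depth of known layers): K_A = 87.6015 − 3.358×30.9 = −16.1607; K_B = 13.689 − 3.358×(0.745 + 4.68) = −4.52815.
Balance: K_A = K_B − x×(3.358 − 1.022), so x = (K_B − K_A)/(3.358 − 1.022) = 11.6326/2.336 = 4.98 km.

4.98 km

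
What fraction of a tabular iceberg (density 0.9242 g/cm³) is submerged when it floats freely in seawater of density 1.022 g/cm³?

Submerged fraction = ρ_obj/ρ_fluid = 0.9242/1.022 = 0.904.

0.904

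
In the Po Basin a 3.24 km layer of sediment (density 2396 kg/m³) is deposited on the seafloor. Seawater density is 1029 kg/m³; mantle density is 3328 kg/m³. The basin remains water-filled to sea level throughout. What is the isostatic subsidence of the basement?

1.93 km

Submarine loading: the sediment displaces seawater, and the subsidence is in turn flooded, so s (ρ_m − ρ_w) = t (ρ_sed − ρ_w).
s = 3.24 km × (2396 − 1029) / (3328 − 1029) = 1.93 km.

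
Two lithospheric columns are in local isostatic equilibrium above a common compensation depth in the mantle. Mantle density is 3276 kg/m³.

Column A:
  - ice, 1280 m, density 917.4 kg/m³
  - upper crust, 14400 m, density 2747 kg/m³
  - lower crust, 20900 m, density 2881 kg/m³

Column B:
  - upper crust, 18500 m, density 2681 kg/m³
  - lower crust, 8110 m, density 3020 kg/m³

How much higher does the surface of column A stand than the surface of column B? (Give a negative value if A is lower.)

1770 m

For any compensation level in the mantle, the mantle terms cancel and isostasy reduces to e = (Σt_A − Σt_B) − (Σ(ρt)_A − Σ(ρt)_B) / ρ_m.
Σt_A = 36580 m; Σt_B = 26610 m; Σ(ρt)_A = 100943972; Σ(ρt)_B = 74090700 (in m·kg/m³).
e = (36580 − 26610) − (100943972 − 74090700) / 3276 = 1770 m.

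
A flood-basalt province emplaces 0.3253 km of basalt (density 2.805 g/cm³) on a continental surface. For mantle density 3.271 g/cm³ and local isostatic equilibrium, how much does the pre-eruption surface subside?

Subaerial loading: s = t ρ_load / ρ_m.
s = 0.3253 km × 2.805/3.271 = 0.279 km.

0.279 km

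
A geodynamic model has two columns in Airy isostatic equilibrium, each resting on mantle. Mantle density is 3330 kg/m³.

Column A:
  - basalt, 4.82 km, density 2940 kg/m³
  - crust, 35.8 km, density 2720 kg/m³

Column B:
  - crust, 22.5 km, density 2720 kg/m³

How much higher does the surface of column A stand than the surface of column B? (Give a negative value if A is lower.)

3 km

For any compensation level in the mantle, the mantle terms cancel and isostasy reduces to e = (Σt_A − Σt_B) − (Σ(ρt)_A − Σ(ρt)_B) / ρ_m.
Σt_A = 40.62 km; Σt_B = 22.5 km; Σ(ρt)_A = 111546.8; Σ(ρt)_B = 61200 (in km·kg/m³).
e = (40.62 − 22.5) − (111546.8 − 61200) / 3330 = 3 km.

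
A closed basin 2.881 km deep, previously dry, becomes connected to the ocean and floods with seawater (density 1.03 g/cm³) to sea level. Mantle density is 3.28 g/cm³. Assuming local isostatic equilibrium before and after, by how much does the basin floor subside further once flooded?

1.32 km

After flooding the water column is d + s deep. Its weight must equal the weight of mantle displaced by the extra subsidence s: (d + s) ρ_w = s ρ_m.
s = d ρ_w / (ρ_m − ρ_w) = 2.881 km × 1.03/(3.28 − 1.03) = 1.32 km.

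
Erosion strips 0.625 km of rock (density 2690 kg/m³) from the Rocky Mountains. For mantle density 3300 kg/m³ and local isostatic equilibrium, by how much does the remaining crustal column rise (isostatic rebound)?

Unloading: uplift u = e ρ_c/ρ_m = 0.625 km × 2690/3300 = 0.509 km.

0.509 km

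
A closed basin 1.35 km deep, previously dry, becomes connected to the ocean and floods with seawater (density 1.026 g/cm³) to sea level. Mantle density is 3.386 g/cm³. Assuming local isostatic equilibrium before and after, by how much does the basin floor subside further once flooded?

0.587 km

After flooding the water column is d + s deep. Its weight must equal the weight of mantle displaced by the extra subsidence s: (d + s) ρ_w = s ρ_m.
s = d ρ_w / (ρ_m − ρ_w) = 1.35 km × 1.026/(3.386 − 1.026) = 0.587 km.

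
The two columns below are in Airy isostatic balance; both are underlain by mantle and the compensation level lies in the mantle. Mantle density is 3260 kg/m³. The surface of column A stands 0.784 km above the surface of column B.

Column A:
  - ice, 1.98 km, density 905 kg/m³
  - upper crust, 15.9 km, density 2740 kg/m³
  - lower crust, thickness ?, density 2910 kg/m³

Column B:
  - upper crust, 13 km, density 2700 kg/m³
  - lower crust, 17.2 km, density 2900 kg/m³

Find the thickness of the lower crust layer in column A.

Take the compensation level at the base of the deeper column (depth z_c below the surface of column A) and equate Σ ρ_i t_i down to z_c; mantle fills any gap and the z_c terms cancel.
Column A: 1.98×905 + 15.9×2740 + x×2910 + (z_c − 17.88 − x)×3260
Column B: 0.784×0 + 13×2700 + 17.2×2900 + (z_c − 0.784 − 30.2)×3260
The z_c×3260 term appears on both sides and cancels. Collect the known terms of each column as K = Σ(ρt)_known − 3260 × (depth of known layers): K_A = 45357.9 − 3260×17.88 = −12930.9; K_B = 84980 − 3260×(0.784 + 30.2) = −16027.84.
Balance: K_A − x×(3260 − 2910) = K_B, so x = (K_A − K_B)/(3260 − 2910) = 3096.94/350 = 8.85 km.

8.85 km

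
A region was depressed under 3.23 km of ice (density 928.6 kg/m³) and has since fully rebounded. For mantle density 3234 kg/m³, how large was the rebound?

Removing the load lets mantle flow back in; uplift u satisfies ρ_ice t = ρ_m u.
u = t ρ_ice/ρ_m = 3.23 km × 928.6/3234 = 0.927 km.

0.927 km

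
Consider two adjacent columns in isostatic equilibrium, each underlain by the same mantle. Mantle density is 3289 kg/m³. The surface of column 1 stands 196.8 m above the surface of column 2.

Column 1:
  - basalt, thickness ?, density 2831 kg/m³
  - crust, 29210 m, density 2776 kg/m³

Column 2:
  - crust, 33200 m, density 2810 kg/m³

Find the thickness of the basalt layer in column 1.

Take the compensation level at the base of the deeper column (depth z_c below the surface of column 1) and equate Σ ρ_i t_i down to z_c; mantle fills any gap and the z_c terms cancel.
Column 1: x×2831 + 29210×2776 + (z_c − 29210 − x)×3289
Column 2: 196.8×0 + 33200×2810 + (z_c − 196.8 − 33200)×3289
The z_c×3289 term appears on both sides and cancels. Collect the known terms of each column as K = Σ(ρt)_known − 3289 × (depth of known layers): K_1 = 81086960 − 3289×29210 = −14984730; K_2 = 93292000 − 3289×(196.8 + 33200) = −16550075.2.
Balance: K_1 − x×(3289 − 2831) = K_2, so x = (K_1 − K_2)/(3289 − 2831) = 1565350/458 = 3420 m.

3420 m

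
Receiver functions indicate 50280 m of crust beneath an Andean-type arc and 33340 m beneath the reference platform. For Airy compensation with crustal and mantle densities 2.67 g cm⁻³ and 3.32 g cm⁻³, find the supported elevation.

3320 m

Excess crust Δ = 50280 m − 33340 m = 16940 m, split between elevation h and root r with h + r = Δ.
Airy balance ρ_c h = (ρ_m − ρ_c) r gives r = h ρ_c/(ρ_m − ρ_c), so h (1 + ρ_c/(ρ_m − ρ_c)) = Δ, i.e. h = Δ (ρ_m − ρ_c)/ρ_m.
h = 16940 m × 0.65/3.32 = 3320 m.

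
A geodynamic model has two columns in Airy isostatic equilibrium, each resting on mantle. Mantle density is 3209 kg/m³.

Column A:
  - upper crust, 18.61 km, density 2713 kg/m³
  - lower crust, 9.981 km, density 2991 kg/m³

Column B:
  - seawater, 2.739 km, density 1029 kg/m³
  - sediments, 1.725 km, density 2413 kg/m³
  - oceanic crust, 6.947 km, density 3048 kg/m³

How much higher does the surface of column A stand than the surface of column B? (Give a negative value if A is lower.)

0.917 km

For any compensation level in the mantle, the mantle terms cancel and isostasy reduces to e = (Σt_A − Σt_B) − (Σ(ρt)_A − Σ(ρt)_B) / ρ_m.
Σt_A = 28.591 km; Σt_B = 11.411 km; Σ(ρt)_A = 80342.101; Σ(ρt)_B = 28155.312 (in km·kg/m³).
e = (28.591 − 11.411) − (80342.101 − 28155.312) / 3209 = 0.917 km.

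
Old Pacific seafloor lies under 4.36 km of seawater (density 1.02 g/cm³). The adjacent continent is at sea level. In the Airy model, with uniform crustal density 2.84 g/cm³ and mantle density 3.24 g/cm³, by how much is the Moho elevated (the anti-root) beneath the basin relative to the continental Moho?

19.8 km

Equating mass per unit area of the two columns: replacing crust with seawater at the top is compensated by replacing crust with mantle at the base: d (ρ_c − ρ_w) = a (ρ_m − ρ_c).
a = d (ρ_c − ρ_w)/(ρ_m − ρ_c) = 4.36 km × 1.82/0.4 = 19.8 km.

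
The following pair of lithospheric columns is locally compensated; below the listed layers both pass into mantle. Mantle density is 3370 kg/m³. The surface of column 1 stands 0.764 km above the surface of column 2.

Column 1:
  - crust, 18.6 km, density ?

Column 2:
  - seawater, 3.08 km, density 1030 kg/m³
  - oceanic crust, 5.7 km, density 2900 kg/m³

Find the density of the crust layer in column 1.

Take the compensation level at the base of the deeper column (depth z_c below the surface of column 1) and equate Σ ρ_i t_i down to z_c; mantle fills any gap and the z_c terms cancel.
Column 1: 18.6×ρ + (z_c − 18.6)×3370
Column 2: 0.764×0 + 3.08×1030 + 5.7×2900 + (z_c − 0.764 − 8.78)×3370
The z_c×3370 term appears on both sides and cancels. Collect the known terms of each column as K = Σ(ρt)_known − 3370 × (depth of known layers): K_1 = 0 − 3370×18.6 = −62682; K_2 = 19702.4 − 3370×(0.764 + 8.78) = −12460.88.
Balance: K_1 + 18.6×ρ = K_2, so ρ = (K_2 − K_1)/18.6 = 50221.1/18.6 = 2700 kg/m³.

2700 kg/m³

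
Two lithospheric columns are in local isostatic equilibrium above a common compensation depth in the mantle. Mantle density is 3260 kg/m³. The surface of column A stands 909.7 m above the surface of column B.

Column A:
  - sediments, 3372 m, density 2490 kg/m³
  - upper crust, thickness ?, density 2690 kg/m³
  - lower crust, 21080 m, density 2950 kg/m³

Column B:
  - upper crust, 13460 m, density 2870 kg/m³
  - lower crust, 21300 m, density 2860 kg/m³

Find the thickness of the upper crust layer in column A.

Take the compensation level at the base of the deeper column (depth z_c below the surface of column A) and equate Σ ρ_i t_i down to z_c; mantle fills any gap and the z_c terms cancel.
Column A: 3372×2490 + x×2690 + 21080×2950 + (z_c − 24452 − x)×3260
Column B: 909.7×0 + 13460×2870 + 21300×2860 + (z_c − 909.7 − 34760)×3260
The z_c×3260 term appears on both sides and cancels. Collect the known terms of each column as K = Σ(ρt)_known − 3260 × (depth of known layers): K_A = 70582280 − 3260×24452 = −9131240; K_B = 99548200 − 3260×(909.7 + 34760) = −16735022.
Balance: K_A − x×(3260 − 2690) = K_B, so x = (K_A − K_B)/(3260 − 2690) = 7603780/570 = 13300 m.

13300 m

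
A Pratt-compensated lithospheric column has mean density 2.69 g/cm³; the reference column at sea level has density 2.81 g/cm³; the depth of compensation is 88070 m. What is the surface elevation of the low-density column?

3930 m

ρ_ref D = ρ (D + h) → h = D (ρ_ref − ρ)/ρ.
h = 88070 m × (2.81 − 2.69)/2.69 = 3930 m.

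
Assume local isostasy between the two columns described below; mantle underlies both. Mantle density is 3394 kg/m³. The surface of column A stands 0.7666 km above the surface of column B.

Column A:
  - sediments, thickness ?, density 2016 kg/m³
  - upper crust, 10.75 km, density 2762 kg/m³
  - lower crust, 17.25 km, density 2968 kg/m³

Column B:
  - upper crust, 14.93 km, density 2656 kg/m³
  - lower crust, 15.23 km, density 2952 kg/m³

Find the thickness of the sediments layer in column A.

Take the compensation level at the base of the deeper column (depth z_c below the surface of column A) and equate Σ ρ_i t_i down to z_c; mantle fills any gap and the z_c terms cancel.
Column A: x×2016 + 10.75×2762 + 17.25×2968 + (z_c − 28 − x)×3394
Column B: 0.7666×0 + 14.93×2656 + 15.23×2952 + (z_c − 0.7666 − 30.16)×3394
The z_c×3394 term appears on both sides and cancels. Collect the known terms of each column as K = Σ(ρt)_known − 3394 × (depth of known layers): K_A = 80889.5 − 3394×28 = −14142.5; K_B = 84613.04 − 3394×(0.7666 + 30.16) = −20351.8404.
Balance: K_A − x×(3394 − 2016) = K_B, so x = (K_A − K_B)/(3394 − 2016) = 6209.34/1378 = 4.51 km.

4.51 km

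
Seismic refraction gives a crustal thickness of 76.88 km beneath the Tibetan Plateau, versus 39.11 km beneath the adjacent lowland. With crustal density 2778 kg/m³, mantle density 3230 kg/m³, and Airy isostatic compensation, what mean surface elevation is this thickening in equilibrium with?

Excess crust Δ = 76.88 km − 39.11 km = 37.77 km, split between elevation h and root r with h + r = Δ.
Airy balance ρ_c h = (ρ_m − ρ_c) r gives r = h ρ_c/(ρ_m − ρ_c), so h (1 + ρ_c/(ρ_m − ρ_c)) = Δ, i.e. h = Δ (ρ_m − ρ_c)/ρ_m.
h = 37.77 km × 452/3230 = 5.29 km.

5.29 km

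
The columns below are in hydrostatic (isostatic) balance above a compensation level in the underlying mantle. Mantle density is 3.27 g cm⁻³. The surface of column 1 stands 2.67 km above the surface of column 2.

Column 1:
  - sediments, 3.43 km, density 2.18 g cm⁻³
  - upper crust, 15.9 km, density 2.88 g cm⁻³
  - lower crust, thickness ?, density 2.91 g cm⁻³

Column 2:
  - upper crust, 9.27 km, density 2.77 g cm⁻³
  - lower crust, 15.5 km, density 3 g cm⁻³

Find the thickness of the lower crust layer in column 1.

Take the compensation level at the base of the deeper column (depth z_c below the surface of column 1) and equate Σ ρ_i t_i down to z_c; mantle fills any gap and the z_c terms cancel.
Column 1: 3.43×2.18 + 15.9×2.88 + x×2.91 + (z_c − 19.33 − x)×3.27
Column 2: 2.67×0 + 9.27×2.77 + 15.5×3 + (z_c − 2.67 − 24.77)×3.27
The z_c×3.27 term appears on both sides and cancels. Collect the known terms of each column as K = Σ(ρt)_known − 3.27 × (depth of known layers): K_1 = 53.2694 − 3.27×19.33 = −9.9397; K_2 = 72.1779 − 3.27×(2.67 + 24.77) = −17.5509.
Balance: K_1 − x×(3.27 − 2.91) = K_2, so x = (K_1 − K_2)/(3.27 − 2.91) = 7.6112/0.36 = 21.1 km.

21.1 km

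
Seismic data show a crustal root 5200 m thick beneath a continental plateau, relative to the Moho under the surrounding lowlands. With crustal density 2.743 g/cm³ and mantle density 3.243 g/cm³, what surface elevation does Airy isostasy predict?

948 m

For local isostatic compensation: ρ_c h = (ρ_m − ρ_c) r.
h = r (ρ_m − ρ_c) / ρ_c = 5200 m × (3.243 − 2.743) / 2.743 = 948 m.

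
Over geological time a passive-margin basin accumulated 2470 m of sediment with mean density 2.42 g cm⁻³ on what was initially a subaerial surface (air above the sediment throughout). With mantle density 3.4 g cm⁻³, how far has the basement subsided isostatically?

1760 m

Subaerial load: s = t ρ_sed / ρ_m = 2470 m × 2.42/3.4 = 1760 m.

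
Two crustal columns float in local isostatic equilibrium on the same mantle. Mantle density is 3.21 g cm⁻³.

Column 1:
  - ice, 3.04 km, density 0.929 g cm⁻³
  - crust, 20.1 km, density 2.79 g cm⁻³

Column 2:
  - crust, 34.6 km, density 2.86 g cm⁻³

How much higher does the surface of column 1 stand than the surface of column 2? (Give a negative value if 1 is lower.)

For any compensation level in the mantle, the mantle terms cancel and isostasy reduces to e = (Σt_1 − Σt_2) − (Σ(ρt)_1 − Σ(ρt)_2) / ρ_m.
Σt_1 = 23.14 km; Σt_2 = 34.6 km; Σ(ρt)_1 = 58.90316; Σ(ρt)_2 = 98.956 (in km·g cm⁻³).
e = (23.14 − 34.6) − (58.90316 − 98.956) / 3.21 = 1.02 km.

1.02 km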